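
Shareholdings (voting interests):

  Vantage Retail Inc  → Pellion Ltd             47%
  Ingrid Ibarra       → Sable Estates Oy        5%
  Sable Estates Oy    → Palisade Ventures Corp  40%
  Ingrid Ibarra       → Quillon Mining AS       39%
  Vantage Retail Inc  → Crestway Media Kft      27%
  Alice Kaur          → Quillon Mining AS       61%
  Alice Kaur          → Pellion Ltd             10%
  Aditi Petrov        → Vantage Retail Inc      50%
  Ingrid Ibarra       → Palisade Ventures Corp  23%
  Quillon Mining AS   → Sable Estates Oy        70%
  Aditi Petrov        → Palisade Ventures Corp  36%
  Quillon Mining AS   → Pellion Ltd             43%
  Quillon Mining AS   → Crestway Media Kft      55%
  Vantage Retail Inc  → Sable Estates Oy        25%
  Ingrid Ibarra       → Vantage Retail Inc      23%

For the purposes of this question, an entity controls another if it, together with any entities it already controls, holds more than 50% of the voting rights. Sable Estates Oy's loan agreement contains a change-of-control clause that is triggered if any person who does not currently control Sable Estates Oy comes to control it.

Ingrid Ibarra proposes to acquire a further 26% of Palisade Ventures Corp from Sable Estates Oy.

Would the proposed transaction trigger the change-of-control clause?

The purchase adds only to Ingrid's holdings (Sable's stake shrinks), so Ingrid is the only person who could newly come to control Sable.
Ingrid's largest direct stake is 39% in Quillon, which does not meet the threshold, so Ingrid controls no company.
In Sable, Ingrid's side holds only 5%, not > 50%.
So before the transaction, Ingrid does not control Sable.
After the purchase, Ingrid's direct stake in Palisade rises to 23% + 26% = 49%, and Sable's stake falls to 14%.
Ingrid's side now holds 49% of Palisade, not > 50%, so Ingrid still does not control Palisade.
After the transaction, Ingrid's side holds 5% of Sable, not > 50%, so Ingrid still does not control Sable.
No new person acquires control, so the clause is not triggered.

No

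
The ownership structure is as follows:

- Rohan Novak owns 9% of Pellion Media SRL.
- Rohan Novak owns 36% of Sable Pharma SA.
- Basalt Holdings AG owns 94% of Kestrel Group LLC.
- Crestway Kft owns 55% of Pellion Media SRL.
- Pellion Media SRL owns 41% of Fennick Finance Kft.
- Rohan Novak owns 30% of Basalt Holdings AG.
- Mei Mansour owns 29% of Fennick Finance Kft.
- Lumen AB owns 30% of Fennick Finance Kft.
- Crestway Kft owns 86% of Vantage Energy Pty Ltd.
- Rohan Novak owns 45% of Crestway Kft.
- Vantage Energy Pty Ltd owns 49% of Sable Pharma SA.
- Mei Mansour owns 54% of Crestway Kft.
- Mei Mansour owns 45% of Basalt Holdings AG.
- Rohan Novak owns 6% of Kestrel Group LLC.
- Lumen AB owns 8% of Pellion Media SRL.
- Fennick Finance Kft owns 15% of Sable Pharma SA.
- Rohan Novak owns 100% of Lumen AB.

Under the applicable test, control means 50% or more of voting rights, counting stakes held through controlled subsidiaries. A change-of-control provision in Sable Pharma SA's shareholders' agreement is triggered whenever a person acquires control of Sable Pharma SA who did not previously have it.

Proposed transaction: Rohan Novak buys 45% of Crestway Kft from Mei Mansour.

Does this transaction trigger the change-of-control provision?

Yes

The purchase adds only to Rohan's holdings (Mei's stake shrinks), so Rohan is the only person who could newly come to control Sable.
Rohan holds 100% of Lumen, so Rohan controls Lumen.
In Sable, Rohan's side holds only 36%, not ≥ 50%.
So before the transaction, Rohan does not control Sable.
After the purchase, Rohan's direct stake in Crestway rises to 45% + 45% = 90%, and Mei's stake falls to 9%.
Rohan holds 90% of Crestway, so Rohan controls Crestway.
Crestway and Lumen and Rohan together hold 55% + 8% + 9% = 72% of Pellion, so Rohan controls Pellion.
Pellion and Lumen together hold 41% + 30% = 71% of Fennick, so Rohan controls Fennick.
Crestway holds 86% of Vantage, so Rohan controls Vantage.
Rohan and Fennick and Vantage together hold 36% + 15% + 49% = 100% of Sable, so Rohan controls Sable.
Rohan did not control Sable before and does after, so the clause is triggered.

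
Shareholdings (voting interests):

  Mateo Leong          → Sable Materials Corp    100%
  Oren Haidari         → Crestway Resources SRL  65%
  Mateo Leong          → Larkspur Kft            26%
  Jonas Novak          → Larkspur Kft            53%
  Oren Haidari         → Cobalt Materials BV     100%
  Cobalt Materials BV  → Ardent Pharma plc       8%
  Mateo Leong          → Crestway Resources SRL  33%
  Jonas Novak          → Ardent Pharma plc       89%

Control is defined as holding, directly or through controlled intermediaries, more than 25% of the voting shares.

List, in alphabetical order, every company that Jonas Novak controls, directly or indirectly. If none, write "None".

Ardent Pharma plc, Larkspur Kft

Jonas holds 53% of Larkspur, so Jonas controls Larkspur.
Jonas holds 89% of Ardent, so Jonas controls Ardent.
No other company's threshold is met.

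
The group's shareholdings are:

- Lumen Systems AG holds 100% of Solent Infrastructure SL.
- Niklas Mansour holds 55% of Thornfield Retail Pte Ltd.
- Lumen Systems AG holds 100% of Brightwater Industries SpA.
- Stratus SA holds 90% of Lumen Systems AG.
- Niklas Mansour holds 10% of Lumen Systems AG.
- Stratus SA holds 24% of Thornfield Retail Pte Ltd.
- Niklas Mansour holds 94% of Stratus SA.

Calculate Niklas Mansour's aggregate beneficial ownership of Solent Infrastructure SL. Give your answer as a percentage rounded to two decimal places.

Niklas reaches Solent along 2 paths.
Via Lumen: 10% × 100% = 10%.
Via Stratus → Lumen: 94% × 90% × 100% = 84.6%.
Total: 10% + 84.6% = 94.6%.
Rounded: 94.60%.

94.60%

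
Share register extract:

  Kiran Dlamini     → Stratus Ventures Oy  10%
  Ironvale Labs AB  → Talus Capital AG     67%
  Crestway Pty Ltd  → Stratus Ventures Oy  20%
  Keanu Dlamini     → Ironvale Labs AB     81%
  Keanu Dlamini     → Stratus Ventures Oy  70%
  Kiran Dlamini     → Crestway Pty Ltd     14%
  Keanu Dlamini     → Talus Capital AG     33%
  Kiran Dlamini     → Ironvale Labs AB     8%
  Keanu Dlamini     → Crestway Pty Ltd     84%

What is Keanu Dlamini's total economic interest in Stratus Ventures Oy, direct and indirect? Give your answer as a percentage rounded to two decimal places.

86.80%

Keanu reaches Stratus along 2 paths.
Direct stake: 70% = 70%.
Via Crestway: 84% × 20% = 16.8%.
Total: 70% + 16.8% = 86.8%.
Rounded: 86.80%.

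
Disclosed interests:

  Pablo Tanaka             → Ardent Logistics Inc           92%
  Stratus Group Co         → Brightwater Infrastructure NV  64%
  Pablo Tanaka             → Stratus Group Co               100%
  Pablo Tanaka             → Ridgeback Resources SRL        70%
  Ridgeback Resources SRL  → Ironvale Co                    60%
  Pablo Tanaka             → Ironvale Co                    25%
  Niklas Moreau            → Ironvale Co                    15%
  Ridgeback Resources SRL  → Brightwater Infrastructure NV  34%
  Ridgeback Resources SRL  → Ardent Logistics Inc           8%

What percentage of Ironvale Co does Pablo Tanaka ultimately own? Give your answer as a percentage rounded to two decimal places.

Pablo reaches Ironvale along 2 paths.
Via Ridgeback: 70% × 60% = 42%.
Direct stake: 25% = 25%.
Total: 42% + 25% = 67%.
Rounded: 67.00%.

67.00%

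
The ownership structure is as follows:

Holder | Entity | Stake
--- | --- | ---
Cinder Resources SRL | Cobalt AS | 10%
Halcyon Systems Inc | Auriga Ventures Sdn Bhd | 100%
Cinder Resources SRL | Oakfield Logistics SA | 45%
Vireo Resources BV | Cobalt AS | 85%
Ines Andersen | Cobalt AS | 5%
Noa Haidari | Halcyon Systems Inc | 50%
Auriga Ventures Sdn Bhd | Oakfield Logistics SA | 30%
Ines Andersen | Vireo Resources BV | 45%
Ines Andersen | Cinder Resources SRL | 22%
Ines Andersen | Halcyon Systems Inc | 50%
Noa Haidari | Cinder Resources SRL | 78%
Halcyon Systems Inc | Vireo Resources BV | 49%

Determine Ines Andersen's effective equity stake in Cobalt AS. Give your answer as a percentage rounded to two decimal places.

66.28%

Ines reaches Cobalt along 4 paths.
Via Vireo: 45% × 85% = 38.25%.
Via Halcyon → Vireo: 50% × 49% × 85% = 20.825%.
Via Cinder: 22% × 10% = 2.2%.
Direct stake: 5% = 5%.
Total: 38.25% + 20.825% + 2.2% + 5% = 66.275%.
Rounded: 66.28%.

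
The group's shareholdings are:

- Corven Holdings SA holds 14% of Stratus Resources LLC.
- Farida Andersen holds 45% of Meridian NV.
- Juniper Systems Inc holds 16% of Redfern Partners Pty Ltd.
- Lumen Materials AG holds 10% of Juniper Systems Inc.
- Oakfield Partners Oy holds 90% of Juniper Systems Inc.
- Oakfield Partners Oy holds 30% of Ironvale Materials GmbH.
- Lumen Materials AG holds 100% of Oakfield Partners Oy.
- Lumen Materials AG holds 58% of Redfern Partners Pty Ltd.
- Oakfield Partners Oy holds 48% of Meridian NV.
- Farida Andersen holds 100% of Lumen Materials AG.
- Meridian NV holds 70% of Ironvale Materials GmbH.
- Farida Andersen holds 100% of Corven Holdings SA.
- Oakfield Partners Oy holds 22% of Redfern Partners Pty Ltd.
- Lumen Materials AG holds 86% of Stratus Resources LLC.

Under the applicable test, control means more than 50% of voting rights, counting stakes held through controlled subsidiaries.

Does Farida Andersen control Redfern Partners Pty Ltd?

Farida holds 100% of Lumen, so Farida controls Lumen.
Lumen holds 100% of Oakfield, so Farida controls Oakfield.
Lumen and Oakfield together hold 10% + 90% = 100% of Juniper, so Farida controls Juniper.
Juniper and Lumen and Oakfield together hold 16% + 58% + 22% = 96% of Redfern, so Farida controls Redfern.

Yes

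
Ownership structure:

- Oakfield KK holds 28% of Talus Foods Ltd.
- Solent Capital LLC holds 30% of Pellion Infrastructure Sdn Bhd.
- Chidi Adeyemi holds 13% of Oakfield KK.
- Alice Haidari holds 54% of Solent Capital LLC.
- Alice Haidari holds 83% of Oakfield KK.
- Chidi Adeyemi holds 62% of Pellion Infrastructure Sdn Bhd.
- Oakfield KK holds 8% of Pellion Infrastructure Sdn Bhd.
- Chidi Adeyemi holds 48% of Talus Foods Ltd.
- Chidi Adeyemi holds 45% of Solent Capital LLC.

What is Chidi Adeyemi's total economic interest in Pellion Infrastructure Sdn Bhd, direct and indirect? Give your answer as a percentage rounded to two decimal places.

76.54%

Chidi reaches Pellion along 3 paths.
Direct stake: 62% = 62%.
Via Oakfield: 13% × 8% = 1.04%.
Via Solent: 45% × 30% = 13.5%.
Total: 62% + 1.04% + 13.5% = 76.54%.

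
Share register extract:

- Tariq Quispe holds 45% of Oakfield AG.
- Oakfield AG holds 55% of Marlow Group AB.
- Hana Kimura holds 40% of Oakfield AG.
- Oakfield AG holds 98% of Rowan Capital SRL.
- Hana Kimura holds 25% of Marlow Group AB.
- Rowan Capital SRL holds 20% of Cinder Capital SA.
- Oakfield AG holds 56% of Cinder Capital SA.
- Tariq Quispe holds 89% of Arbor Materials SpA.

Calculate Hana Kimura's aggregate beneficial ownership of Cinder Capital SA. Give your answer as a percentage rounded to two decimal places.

Hana reaches Cinder along 2 paths.
Via Oakfield: 40% × 56% = 22.4%.
Via Oakfield → Rowan: 40% × 98% × 20% = 7.84%.
Total: 22.4% + 7.84% = 30.24%.

30.24%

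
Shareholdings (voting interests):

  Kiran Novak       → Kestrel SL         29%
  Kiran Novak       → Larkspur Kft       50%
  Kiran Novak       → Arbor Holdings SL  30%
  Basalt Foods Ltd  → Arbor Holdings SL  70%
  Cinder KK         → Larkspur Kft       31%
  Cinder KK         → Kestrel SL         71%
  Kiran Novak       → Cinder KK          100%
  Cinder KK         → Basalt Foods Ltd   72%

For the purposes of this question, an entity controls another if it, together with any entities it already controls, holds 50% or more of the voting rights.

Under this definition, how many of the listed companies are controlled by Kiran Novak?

5

Kiran holds 100% of Cinder, so Kiran controls Cinder.
Cinder and Kiran together hold 31% + 50% = 81% of Larkspur, so Kiran controls Larkspur.
Cinder holds 72% of Basalt, so Kiran controls Basalt.
Kiran and Basalt together hold 30% + 70% = 100% of Arbor, so Kiran controls Arbor.
Cinder and Kiran together hold 71% + 29% = 100% of Kestrel, so Kiran controls Kestrel.
Kiran controls 5 companies.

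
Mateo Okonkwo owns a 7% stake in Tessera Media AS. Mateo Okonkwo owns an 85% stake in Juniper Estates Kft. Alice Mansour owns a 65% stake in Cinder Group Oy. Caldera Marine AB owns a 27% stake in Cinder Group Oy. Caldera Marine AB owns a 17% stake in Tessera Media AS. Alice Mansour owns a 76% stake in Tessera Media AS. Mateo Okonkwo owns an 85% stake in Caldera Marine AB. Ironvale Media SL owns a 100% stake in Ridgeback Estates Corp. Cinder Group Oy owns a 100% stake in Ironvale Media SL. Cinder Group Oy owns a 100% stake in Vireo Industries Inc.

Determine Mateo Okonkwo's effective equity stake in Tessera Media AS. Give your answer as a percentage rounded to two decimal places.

21.45%

Mateo reaches Tessera along 2 paths.
Via Caldera: 85% × 17% = 14.45%.
Direct stake: 7% = 7%.
Total: 14.45% + 7% = 21.45%.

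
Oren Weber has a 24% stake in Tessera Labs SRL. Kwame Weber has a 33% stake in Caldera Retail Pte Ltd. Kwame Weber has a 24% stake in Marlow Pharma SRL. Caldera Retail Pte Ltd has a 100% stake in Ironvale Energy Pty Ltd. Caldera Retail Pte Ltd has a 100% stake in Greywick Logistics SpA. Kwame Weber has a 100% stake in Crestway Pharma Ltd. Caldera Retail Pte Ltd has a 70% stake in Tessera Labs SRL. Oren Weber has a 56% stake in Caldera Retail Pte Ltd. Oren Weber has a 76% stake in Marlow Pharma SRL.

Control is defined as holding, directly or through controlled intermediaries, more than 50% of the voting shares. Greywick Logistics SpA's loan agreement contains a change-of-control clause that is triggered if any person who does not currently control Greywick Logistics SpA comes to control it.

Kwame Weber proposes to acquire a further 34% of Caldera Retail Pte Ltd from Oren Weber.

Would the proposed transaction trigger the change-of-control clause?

The purchase adds only to Kwame's holdings (Oren's stake shrinks), so Kwame is the only person who could newly come to control Greywick.
Kwame holds 100% of Crestway, so Kwame controls Crestway.
Neither Kwame nor any entity Kwame controls holds any voting interest in Greywick.
So before the transaction, Kwame does not control Greywick.
After the purchase, Kwame's direct stake in Caldera rises to 33% + 34% = 67%, and Oren's stake falls to 22%.
Kwame holds 67% of Caldera, so Kwame controls Caldera.
Caldera holds 100% of Greywick, so Kwame controls Greywick.
Kwame did not control Greywick before and does after, so the clause is triggered.

Yes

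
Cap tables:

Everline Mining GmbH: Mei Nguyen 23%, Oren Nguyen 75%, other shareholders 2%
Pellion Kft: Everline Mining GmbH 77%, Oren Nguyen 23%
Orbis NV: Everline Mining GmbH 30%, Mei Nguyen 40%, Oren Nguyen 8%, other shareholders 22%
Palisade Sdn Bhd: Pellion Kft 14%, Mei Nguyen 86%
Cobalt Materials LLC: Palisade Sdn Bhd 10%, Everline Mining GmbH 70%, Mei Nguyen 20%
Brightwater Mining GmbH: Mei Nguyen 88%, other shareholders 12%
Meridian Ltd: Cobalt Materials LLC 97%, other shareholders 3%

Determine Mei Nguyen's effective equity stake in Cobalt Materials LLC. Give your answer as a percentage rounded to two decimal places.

Mei reaches Cobalt along 4 paths.
Via Everline → Pellion → Palisade: 23% × 77% × 14% × 10% = 0.24794%.
Via Palisade: 86% × 10% = 8.6%.
Via Everline: 23% × 70% = 16.1%.
Direct stake: 20% = 20%.
Total: 0.24794% + 8.6% + 16.1% + 20% = 44.94794%.
Rounded: 44.95%.

44.95%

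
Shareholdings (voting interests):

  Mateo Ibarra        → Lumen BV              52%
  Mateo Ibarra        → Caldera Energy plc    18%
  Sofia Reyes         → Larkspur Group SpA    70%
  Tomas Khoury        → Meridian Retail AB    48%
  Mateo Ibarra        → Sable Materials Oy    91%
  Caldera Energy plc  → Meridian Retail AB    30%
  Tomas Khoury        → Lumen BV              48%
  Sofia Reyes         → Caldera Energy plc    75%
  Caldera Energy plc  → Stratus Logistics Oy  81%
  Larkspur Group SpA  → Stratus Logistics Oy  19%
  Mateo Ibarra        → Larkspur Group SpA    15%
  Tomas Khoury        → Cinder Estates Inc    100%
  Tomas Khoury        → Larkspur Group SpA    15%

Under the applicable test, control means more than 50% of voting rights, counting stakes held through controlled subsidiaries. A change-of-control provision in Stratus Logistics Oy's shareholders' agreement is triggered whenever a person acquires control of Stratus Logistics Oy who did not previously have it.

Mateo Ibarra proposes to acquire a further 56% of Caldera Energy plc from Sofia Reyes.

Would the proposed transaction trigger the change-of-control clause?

Yes

The purchase adds only to Mateo's holdings (Sofia's stake shrinks), so Mateo is the only person who could newly come to control Stratus.
Mateo holds 91% of Sable, so Mateo controls Sable.
Mateo holds 52% of Lumen, so Mateo controls Lumen.
Neither Mateo nor any entity Mateo controls holds any voting interest in Stratus.
So before the transaction, Mateo does not control Stratus.
After the purchase, Mateo's direct stake in Caldera rises to 18% + 56% = 74%, and Sofia's stake falls to 19%.
Mateo holds 74% of Caldera, so Mateo controls Caldera.
Caldera holds 81% of Stratus, so Mateo controls Stratus.
Mateo did not control Stratus before and does after, so the clause is triggered.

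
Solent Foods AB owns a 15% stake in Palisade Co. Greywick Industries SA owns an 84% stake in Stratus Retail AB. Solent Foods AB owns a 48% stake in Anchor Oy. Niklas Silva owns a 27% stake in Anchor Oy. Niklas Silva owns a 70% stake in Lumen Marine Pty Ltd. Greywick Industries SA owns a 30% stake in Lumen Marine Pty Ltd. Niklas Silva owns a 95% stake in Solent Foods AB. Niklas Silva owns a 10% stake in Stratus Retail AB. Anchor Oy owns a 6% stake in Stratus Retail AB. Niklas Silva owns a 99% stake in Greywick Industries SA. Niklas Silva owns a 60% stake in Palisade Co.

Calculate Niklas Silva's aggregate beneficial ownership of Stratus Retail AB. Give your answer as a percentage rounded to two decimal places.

Niklas reaches Stratus along 4 paths.
Direct stake: 10% = 10%.
Via Anchor: 27% × 6% = 1.62%.
Via Solent → Anchor: 95% × 48% × 6% = 2.736%.
Via Greywick: 99% × 84% = 83.16%.
Total: 10% + 1.62% + 2.736% + 83.16% = 97.516%.
Rounded: 97.52%.

97.52%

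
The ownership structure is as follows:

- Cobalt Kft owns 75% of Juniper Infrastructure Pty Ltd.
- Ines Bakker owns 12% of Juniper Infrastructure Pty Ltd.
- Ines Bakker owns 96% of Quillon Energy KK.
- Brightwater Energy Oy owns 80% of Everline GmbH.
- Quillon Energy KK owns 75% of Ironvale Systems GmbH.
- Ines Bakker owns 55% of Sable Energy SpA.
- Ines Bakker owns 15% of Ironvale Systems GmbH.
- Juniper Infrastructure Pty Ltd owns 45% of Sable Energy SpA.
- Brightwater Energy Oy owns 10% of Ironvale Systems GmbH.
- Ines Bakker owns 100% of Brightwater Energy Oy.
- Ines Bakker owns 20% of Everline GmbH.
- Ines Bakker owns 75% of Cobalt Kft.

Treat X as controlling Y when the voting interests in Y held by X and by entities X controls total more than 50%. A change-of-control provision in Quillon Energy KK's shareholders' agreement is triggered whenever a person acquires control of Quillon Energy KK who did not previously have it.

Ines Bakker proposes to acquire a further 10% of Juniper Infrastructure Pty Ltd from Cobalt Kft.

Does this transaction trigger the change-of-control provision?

No

The purchase adds only to Ines's holdings (Cobalt's stake shrinks), so Ines is the only person who could newly come to control Quillon.
Ines holds 96% of Quillon, so Ines controls Quillon.
So Ines already controls Quillon before the transaction.
After the purchase, Ines's direct stake in Juniper rises to 12% + 10% = 22%, and Cobalt's stake falls to 65%.
Ines controlled Quillon already, so this is not a new person acquiring control; every other person's position is unchanged or reduced.
No new person acquires control, so the clause is not triggered.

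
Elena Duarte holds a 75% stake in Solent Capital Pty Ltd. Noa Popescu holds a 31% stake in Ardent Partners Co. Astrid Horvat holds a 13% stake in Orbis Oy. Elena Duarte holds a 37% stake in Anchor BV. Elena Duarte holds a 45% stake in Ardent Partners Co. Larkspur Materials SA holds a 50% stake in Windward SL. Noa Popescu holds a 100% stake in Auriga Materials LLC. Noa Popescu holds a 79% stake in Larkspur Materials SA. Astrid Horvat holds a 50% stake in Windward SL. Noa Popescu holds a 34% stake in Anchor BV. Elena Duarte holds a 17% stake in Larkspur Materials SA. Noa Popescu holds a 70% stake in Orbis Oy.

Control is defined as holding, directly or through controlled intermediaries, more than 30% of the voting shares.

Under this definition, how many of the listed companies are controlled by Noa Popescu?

Noa holds 31% of Ardent, so Noa controls Ardent.
Noa holds 70% of Orbis, so Noa controls Orbis.
Noa holds 79% of Larkspur, so Noa controls Larkspur.
Noa holds 34% of Anchor, so Noa controls Anchor.
Noa holds 100% of Auriga, so Noa controls Auriga.
Larkspur holds 50% of Windward, so Noa controls Windward.
No other company's threshold is met.
Noa controls 6 companies.

6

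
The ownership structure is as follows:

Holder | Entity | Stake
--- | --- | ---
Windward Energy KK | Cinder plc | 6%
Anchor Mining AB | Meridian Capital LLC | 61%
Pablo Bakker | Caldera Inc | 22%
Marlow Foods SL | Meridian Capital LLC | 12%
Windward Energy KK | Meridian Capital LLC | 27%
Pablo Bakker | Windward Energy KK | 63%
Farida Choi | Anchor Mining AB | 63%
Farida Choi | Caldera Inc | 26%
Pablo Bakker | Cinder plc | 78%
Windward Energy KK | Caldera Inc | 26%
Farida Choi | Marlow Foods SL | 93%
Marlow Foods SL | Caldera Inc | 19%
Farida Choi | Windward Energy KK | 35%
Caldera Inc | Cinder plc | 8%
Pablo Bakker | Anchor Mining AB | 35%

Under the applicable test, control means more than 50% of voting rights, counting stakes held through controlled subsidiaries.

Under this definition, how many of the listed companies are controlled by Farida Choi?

Farida holds 93% of Marlow, so Farida controls Marlow.
Farida holds 63% of Anchor, so Farida controls Anchor.
Marlow and Anchor together hold 12% + 61% = 73% of Meridian, so Farida controls Meridian.
No other company's threshold is met.
Farida controls 3 companies.

3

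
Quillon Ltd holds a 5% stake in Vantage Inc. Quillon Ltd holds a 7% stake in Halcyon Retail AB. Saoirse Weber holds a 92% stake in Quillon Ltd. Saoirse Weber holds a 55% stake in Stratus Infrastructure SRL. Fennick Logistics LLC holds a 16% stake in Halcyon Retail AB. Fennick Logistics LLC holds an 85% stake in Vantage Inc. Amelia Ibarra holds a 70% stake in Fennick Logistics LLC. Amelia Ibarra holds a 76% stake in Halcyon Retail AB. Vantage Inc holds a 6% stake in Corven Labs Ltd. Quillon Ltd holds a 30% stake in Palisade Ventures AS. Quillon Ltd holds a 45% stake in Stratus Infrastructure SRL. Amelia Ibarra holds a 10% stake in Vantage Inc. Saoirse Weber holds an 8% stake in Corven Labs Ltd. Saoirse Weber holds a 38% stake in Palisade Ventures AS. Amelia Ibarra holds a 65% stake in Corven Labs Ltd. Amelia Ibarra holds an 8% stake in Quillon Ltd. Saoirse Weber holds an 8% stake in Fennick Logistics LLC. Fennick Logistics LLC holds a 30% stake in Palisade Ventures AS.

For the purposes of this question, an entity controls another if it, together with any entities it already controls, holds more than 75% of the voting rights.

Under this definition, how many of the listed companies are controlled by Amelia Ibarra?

1

Amelia holds 76% of Halcyon, so Amelia controls Halcyon.
No other company's threshold is met.
Amelia controls 1 company.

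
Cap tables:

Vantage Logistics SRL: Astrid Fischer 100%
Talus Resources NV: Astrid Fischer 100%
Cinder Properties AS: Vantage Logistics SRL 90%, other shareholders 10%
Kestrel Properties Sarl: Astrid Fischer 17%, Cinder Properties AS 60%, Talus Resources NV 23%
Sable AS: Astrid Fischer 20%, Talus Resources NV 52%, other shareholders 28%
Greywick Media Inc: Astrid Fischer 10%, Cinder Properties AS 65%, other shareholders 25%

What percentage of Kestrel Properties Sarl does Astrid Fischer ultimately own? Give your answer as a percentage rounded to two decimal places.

Astrid reaches Kestrel along 3 paths.
Direct stake: 17% = 17%.
Via Vantage → Cinder: 100% × 90% × 60% = 54%.
Via Talus: 100% × 23% = 23%.
Total: 17% + 54% + 23% = 94%.
Rounded: 94.00%.

94.00%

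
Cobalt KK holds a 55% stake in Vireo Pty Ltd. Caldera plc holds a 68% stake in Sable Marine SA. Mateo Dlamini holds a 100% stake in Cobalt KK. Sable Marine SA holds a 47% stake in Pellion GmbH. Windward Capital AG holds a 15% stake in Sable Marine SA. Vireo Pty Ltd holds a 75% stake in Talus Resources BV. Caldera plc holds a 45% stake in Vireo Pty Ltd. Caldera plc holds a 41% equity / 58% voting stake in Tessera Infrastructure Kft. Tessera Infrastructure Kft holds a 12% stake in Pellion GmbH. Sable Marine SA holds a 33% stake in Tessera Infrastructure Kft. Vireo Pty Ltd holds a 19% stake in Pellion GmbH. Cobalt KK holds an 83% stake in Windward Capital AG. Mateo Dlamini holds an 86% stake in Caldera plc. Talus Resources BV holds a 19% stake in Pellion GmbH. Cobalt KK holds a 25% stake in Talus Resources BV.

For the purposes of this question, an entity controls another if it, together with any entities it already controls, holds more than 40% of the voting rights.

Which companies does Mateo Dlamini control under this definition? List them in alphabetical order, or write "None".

Mateo holds 86% of Caldera, so Mateo controls Caldera.
Mateo holds 100% of Cobalt, so Mateo controls Cobalt.
Caldera and Cobalt together hold 45% + 55% = 100% of Vireo, so Mateo controls Vireo.
Cobalt holds 83% of Windward, so Mateo controls Windward.
Vireo and Cobalt together hold 75% + 25% = 100% of Talus, so Mateo controls Talus.
Caldera and Windward together hold 68% + 15% = 83% of Sable, so Mateo controls Sable.
Caldera and Sable together hold 58% + 33% = 91% of Tessera, so Mateo controls Tessera.
Talus and Vireo and Sable and Tessera together hold 19% + 19% + 47% + 12% = 97% of Pellion, so Mateo controls Pellion.

Caldera plc, Cobalt KK, Pellion GmbH, Sable Marine SA, Talus Resources BV, Tessera Infrastructure Kft, Vireo Pty Ltd, Windward Capital AG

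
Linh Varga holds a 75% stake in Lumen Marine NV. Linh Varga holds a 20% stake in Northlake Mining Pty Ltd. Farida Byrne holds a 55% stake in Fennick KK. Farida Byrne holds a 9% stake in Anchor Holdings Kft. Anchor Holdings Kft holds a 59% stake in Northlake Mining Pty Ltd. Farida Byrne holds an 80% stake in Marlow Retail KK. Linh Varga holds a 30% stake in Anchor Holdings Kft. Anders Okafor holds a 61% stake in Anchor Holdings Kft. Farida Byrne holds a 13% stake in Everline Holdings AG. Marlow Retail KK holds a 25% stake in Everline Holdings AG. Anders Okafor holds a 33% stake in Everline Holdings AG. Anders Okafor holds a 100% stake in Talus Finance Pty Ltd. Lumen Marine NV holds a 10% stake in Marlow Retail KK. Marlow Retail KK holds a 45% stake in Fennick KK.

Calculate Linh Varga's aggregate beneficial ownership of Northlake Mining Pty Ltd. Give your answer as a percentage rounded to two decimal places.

37.70%

Linh reaches Northlake along 2 paths.
Via Anchor: 30% × 59% = 17.7%.
Direct stake: 20% = 20%.
Total: 17.7% + 20% = 37.7%.
Rounded: 37.70%.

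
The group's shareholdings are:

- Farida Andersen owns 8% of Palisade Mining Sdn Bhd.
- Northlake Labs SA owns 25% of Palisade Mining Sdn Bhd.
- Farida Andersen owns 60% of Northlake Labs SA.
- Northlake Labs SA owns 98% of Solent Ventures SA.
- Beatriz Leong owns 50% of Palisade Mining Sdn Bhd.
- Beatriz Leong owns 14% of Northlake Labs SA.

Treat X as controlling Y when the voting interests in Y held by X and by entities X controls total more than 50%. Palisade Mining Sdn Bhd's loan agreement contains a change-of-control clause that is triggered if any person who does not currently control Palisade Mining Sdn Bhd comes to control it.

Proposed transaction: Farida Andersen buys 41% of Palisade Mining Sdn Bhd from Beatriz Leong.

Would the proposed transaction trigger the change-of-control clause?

The purchase adds only to Farida's holdings (Beatriz's stake shrinks), so Farida is the only person who could newly come to control Palisade.
Farida holds 60% of Northlake, so Farida controls Northlake.
Northlake holds 98% of Solent, so Farida controls Solent.
In Palisade, Farida's side holds only 25% + 8% = 33%, not > 50%.
So before the transaction, Farida does not control Palisade.
After the purchase, Farida's direct stake in Palisade rises to 8% + 41% = 49%, and Beatriz's stake falls to 9%.
Northlake and Farida together hold 25% + 49% = 74% of Palisade, so Farida controls Palisade.
Farida did not control Palisade before and does after, so the clause is triggered.

Yes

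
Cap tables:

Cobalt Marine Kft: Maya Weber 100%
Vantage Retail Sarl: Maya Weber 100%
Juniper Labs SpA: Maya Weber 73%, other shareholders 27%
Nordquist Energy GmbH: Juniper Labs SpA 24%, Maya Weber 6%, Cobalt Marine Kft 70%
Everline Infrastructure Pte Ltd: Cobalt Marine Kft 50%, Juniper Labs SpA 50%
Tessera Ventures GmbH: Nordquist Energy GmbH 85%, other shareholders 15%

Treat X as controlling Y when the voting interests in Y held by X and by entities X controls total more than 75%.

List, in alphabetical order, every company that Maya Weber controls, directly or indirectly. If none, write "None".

Cobalt Marine Kft, Nordquist Energy GmbH, Tessera Ventures GmbH, Vantage Retail Sarl

Maya holds 100% of Cobalt, so Maya controls Cobalt.
Maya holds 100% of Vantage, so Maya controls Vantage.
Maya and Cobalt together hold 6% + 70% = 76% of Nordquist, so Maya controls Nordquist.
Nordquist holds 85% of Tessera, so Maya controls Tessera.
No other company's threshold is met.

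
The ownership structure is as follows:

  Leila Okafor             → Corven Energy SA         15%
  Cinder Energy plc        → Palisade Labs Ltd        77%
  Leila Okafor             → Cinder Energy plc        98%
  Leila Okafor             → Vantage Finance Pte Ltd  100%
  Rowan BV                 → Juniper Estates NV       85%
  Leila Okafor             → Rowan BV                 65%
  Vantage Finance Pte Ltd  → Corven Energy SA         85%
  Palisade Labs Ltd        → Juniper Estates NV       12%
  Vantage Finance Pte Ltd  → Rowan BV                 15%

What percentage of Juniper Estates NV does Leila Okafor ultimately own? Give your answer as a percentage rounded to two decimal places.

77.06%

Leila reaches Juniper along 3 paths.
Via Rowan: 65% × 85% = 55.25%.
Via Vantage → Rowan: 100% × 15% × 85% = 12.75%.
Via Cinder → Palisade: 98% × 77% × 12% = 9.0552%.
Total: 55.25% + 12.75% + 9.0552% = 77.0552%.
Rounded: 77.06%.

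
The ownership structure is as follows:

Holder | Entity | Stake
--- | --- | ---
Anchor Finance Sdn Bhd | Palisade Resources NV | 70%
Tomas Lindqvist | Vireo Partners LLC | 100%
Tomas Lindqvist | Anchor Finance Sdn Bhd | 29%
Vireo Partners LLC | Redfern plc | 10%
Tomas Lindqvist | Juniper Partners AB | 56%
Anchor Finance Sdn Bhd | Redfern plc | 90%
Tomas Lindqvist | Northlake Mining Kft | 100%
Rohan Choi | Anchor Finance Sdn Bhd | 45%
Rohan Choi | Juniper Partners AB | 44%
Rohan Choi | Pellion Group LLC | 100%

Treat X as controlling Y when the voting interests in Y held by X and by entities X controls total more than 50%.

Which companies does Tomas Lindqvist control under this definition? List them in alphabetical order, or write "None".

Tomas holds 56% of Juniper, so Tomas controls Juniper.
Tomas holds 100% of Vireo, so Tomas controls Vireo.
Tomas holds 100% of Northlake, so Tomas controls Northlake.
No other company's threshold is met.

Juniper Partners AB, Northlake Mining Kft, Vireo Partners LLC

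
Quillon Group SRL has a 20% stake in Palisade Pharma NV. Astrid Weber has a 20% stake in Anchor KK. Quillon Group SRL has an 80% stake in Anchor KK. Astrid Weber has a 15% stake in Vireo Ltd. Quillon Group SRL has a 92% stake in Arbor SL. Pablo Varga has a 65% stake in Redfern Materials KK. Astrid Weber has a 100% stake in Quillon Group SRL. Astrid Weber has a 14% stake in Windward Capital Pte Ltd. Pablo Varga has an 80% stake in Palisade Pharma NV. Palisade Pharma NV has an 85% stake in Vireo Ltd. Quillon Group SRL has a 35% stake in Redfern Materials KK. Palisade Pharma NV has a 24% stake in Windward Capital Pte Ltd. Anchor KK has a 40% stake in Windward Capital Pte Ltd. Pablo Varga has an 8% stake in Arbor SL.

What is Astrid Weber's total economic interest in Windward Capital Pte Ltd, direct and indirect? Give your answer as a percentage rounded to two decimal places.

58.80%

Astrid reaches Windward along 4 paths.
Direct stake: 14% = 14%.
Via Quillon → Palisade: 100% × 20% × 24% = 4.8%.
Via Anchor: 20% × 40% = 8%.
Via Quillon → Anchor: 100% × 80% × 40% = 32%.
Total: 14% + 4.8% + 8% + 32% = 58.8%.
Rounded: 58.80%.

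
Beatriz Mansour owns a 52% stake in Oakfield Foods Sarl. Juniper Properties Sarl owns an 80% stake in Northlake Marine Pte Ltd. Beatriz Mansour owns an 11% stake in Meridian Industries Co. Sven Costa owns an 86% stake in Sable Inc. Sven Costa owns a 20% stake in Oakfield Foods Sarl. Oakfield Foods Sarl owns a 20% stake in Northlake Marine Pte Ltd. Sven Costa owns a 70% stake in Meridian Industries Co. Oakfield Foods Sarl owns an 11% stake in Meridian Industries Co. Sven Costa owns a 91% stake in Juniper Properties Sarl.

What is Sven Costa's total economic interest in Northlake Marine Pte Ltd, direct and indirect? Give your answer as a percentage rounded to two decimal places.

Sven reaches Northlake along 2 paths.
Via Oakfield: 20% × 20% = 4%.
Via Juniper: 91% × 80% = 72.8%.
Total: 4% + 72.8% = 76.8%.
Rounded: 76.80%.

76.80%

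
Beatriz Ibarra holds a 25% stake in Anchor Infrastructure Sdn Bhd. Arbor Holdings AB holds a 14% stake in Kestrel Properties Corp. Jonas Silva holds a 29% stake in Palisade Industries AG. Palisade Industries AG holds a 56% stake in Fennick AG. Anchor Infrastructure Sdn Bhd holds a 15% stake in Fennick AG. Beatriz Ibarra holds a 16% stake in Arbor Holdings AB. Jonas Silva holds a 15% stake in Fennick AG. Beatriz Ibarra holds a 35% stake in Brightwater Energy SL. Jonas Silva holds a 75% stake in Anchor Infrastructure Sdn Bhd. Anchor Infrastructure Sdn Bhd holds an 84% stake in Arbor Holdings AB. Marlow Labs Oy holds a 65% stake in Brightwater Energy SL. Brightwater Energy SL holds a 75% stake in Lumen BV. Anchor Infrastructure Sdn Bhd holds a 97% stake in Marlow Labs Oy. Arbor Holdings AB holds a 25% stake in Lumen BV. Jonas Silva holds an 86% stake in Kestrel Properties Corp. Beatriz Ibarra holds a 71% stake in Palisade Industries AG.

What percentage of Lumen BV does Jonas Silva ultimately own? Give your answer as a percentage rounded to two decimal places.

51.22%

Jonas reaches Lumen along 2 paths.
Via Anchor → Marlow → Brightwater: 75% × 97% × 65% × 75% = 35.465625%.
Via Anchor → Arbor: 75% × 84% × 25% = 15.75%.
Total: 35.465625% + 15.75% = 51.215625%.
Rounded: 51.22%.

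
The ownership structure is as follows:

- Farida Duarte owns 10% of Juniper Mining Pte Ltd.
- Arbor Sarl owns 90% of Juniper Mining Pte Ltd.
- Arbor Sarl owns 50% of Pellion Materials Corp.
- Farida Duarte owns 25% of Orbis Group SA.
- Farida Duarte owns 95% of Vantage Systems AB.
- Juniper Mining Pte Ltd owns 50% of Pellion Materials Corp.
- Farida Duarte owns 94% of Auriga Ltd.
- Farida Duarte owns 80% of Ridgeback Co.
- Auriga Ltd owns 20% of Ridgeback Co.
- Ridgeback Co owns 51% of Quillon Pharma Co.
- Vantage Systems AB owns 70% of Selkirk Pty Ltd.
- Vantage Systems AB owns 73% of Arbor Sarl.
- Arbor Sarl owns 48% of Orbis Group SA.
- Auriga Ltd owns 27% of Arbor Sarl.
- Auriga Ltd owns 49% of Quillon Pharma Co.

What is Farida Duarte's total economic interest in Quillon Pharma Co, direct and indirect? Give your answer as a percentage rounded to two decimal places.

Farida reaches Quillon along 3 paths.
Via Auriga → Ridgeback: 94% × 20% × 51% = 9.588%.
Via Ridgeback: 80% × 51% = 40.8%.
Via Auriga: 94% × 49% = 46.06%.
Total: 9.588% + 40.8% + 46.06% = 96.448%.
Rounded: 96.45%.

96.45%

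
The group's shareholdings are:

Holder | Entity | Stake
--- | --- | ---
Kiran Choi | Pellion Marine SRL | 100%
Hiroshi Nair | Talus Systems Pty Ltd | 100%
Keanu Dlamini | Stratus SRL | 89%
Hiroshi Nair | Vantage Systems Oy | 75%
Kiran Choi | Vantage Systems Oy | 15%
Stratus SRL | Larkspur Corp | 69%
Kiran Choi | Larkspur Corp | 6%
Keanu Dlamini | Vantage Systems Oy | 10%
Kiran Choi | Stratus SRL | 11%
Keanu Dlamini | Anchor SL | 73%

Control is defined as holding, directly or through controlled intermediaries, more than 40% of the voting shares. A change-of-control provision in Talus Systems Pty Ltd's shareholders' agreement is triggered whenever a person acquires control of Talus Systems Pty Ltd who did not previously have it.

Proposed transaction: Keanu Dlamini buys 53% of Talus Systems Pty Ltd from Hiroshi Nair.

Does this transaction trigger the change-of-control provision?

The purchase adds only to Keanu's holdings (Hiroshi's stake shrinks), so Keanu is the only person who could newly come to control Talus.
Keanu holds 89% of Stratus, so Keanu controls Stratus.
Keanu holds 73% of Anchor, so Keanu controls Anchor.
Stratus holds 69% of Larkspur, so Keanu controls Larkspur.
Neither Keanu nor any entity Keanu controls holds any voting interest in Talus.
So before the transaction, Keanu does not control Talus.
After the purchase, Keanu holds 53% of Talus directly, and Hiroshi's stake falls to 47%.
Keanu holds 53% of Talus, so Keanu controls Talus.
Keanu did not control Talus before and does after, so the clause is triggered.

Yes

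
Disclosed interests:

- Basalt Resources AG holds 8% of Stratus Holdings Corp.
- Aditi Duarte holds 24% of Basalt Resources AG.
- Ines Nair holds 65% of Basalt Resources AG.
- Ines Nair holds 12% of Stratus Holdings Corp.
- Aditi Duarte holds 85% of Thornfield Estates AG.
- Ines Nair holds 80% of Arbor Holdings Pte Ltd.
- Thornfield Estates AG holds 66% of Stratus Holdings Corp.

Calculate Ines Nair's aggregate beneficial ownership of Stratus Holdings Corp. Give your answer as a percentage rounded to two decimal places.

17.20%

Ines reaches Stratus along 2 paths.
Via Basalt: 65% × 8% = 5.2%.
Direct stake: 12% = 12%.
Total: 5.2% + 12% = 17.2%.
Rounded: 17.20%.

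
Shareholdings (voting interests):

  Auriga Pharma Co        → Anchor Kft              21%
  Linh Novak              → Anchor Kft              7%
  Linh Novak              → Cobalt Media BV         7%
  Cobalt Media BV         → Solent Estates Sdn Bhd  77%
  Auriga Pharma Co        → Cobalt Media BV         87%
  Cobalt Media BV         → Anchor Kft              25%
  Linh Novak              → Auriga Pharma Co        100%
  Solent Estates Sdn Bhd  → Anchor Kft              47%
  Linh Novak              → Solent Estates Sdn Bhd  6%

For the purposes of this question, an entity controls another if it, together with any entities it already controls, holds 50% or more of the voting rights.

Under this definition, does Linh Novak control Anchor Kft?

Linh holds 100% of Auriga, so Linh controls Auriga.
Linh and Auriga together hold 7% + 87% = 94% of Cobalt, so Linh controls Cobalt.
Cobalt and Linh together hold 77% + 6% = 83% of Solent, so Linh controls Solent.
Auriga and Solent and Cobalt and Linh together hold 21% + 47% + 25% + 7% = 100% of Anchor, so Linh controls Anchor.

Yes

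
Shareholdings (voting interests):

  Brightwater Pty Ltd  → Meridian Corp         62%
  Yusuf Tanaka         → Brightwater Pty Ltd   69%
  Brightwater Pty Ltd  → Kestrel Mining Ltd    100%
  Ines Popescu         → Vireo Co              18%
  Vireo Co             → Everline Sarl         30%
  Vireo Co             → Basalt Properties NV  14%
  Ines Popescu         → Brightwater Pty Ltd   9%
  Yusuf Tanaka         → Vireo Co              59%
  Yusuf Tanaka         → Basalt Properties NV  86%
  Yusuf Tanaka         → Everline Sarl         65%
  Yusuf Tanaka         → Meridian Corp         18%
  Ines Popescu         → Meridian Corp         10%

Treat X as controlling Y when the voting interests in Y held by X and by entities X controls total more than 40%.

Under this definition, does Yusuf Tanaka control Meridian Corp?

Yes

Yusuf holds 69% of Brightwater, so Yusuf controls Brightwater.
Yusuf and Brightwater together hold 18% + 62% = 80% of Meridian, so Yusuf controls Meridian.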